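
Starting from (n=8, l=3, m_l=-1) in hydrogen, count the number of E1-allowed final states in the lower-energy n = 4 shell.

3

E1 requires Δl = ±1, so l_f ∈ {2, 4}; with 0 ≤ l_f ≤ n_f−1 = 3, the allowed l_f values are {2}.
For l_f = 2: m_f ∈ {m_i−1, m_i, m_i+1} ∩ [−2, 2] = {-2, -1, 0} → 3 states.
Total: 3.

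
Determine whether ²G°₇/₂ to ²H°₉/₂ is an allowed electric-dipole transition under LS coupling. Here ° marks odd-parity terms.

ΔS = 0: S: 1/2 → 1/2 — ok.
Parity must change: odd → odd — fails.
ΔL = 0, ±1 (not L=0↔0): L: 4 → 5, ΔL = +1 — ok.
ΔJ = 0, ±1 (not J=0↔0): J: 7/2 → 9/2, ΔJ = +1 — ok.
Rule(s) violated: parity.

forbidden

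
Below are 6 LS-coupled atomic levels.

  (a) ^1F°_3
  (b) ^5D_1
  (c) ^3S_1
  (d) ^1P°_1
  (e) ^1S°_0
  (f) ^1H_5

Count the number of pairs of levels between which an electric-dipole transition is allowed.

0

(a)–(b): forbidden (ΔS, ΔJ).
(a)–(c): forbidden (ΔS, ΔL, ΔJ).
(a)–(d): forbidden (parity, ΔL, ΔJ).
(a)–(e): forbidden (parity, ΔL, ΔJ).
(a)–(f): forbidden (ΔL, ΔJ).
(b)–(c): forbidden (parity, ΔS, ΔL).
(b)–(d): forbidden (ΔS).
(b)–(e): forbidden (ΔS, ΔL).
(b)–(f): forbidden (parity, ΔS, ΔL, ΔJ).
(c)–(d): forbidden (ΔS).
(c)–(e): forbidden (ΔS, ΔL).
(c)–(f): forbidden (parity, ΔS, ΔL, ΔJ).
(d)–(e): forbidden (parity).
(d)–(f): forbidden (ΔL, ΔJ).
(e)–(f): forbidden (ΔL, ΔJ).
Allowed pairs: 0 of 15.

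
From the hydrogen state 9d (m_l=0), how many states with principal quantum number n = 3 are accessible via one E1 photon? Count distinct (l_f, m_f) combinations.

E1 requires Δl = ±1, so l_f ∈ {1, 3}; with 0 ≤ l_f ≤ n_f−1 = 2, the allowed l_f values are {1}.
For l_f = 1: m_f ∈ {m_i−1, m_i, m_i+1} ∩ [−1, 1] = {-1, 0, 1} → 3 states.
Total: 3.

3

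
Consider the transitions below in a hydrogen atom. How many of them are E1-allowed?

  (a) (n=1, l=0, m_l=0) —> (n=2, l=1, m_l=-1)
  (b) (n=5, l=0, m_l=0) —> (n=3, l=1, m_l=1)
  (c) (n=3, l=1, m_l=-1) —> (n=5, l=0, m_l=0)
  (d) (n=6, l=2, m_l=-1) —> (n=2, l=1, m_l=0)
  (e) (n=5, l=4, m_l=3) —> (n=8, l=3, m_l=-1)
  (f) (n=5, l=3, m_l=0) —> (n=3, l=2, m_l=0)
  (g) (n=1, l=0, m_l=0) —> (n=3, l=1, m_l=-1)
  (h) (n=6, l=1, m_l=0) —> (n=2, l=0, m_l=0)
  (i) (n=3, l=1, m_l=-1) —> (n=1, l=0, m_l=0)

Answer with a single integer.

8

(a) allowed
(b) allowed
(c) allowed
(d) allowed
(e) forbidden — Δm_l = -4 (E1 requires Δm_l = 0, ±1)
(f) allowed
(g) allowed
(h) allowed
(i) allowed
Total allowed: 8 of 9.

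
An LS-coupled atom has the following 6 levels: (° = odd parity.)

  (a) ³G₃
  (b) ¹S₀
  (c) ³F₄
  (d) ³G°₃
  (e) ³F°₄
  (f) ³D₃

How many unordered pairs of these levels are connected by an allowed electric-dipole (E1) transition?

(a)–(b): forbidden (parity, ΔS, ΔL, ΔJ).
(a)–(c): forbidden (parity).
(a)–(d): allowed.
(a)–(e): allowed.
(a)–(f): forbidden (parity, ΔL).
(b)–(c): forbidden (parity, ΔS, ΔL, ΔJ).
(b)–(d): forbidden (ΔS, ΔL, ΔJ).
(b)–(e): forbidden (ΔS, ΔL, ΔJ).
(b)–(f): forbidden (parity, ΔS, ΔL, ΔJ).
(c)–(d): allowed.
(c)–(e): allowed.
(c)–(f): forbidden (parity).
(d)–(e): forbidden (parity).
(d)–(f): forbidden (ΔL).
(e)–(f): allowed.
Allowed pairs: 5 of 15.

5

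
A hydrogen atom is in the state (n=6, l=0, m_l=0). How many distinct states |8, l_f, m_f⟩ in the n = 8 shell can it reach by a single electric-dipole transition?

3

E1 requires Δl = ±1, so l_f ∈ {-1, 1}; with 0 ≤ l_f ≤ n_f−1 = 7, the allowed l_f values are {1}.
For l_f = 1: m_f ∈ {m_i−1, m_i, m_i+1} ∩ [−1, 1] = {-1, 0, 1} → 3 states.
Total: 3.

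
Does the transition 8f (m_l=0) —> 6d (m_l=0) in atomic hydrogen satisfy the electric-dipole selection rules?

allowed

l: 3 → 2 (Δl = -1). Δl = ±1 satisfied.
Δm_l = 0 − (0) = +0. E1 requires Δm_l = 0, ±1: satisfied.
All E1 selection rules are satisfied.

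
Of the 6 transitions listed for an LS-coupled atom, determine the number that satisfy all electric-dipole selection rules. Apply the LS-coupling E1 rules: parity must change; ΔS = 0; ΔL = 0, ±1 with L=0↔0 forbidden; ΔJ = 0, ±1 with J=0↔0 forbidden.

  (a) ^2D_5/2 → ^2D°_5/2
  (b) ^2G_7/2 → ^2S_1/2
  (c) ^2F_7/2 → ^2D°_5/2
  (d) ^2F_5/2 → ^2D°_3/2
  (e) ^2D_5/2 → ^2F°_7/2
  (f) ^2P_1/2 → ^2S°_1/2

5

(a) allowed
(b) forbidden (parity, ΔL, ΔJ fail)
(c) allowed
(d) allowed
(e) allowed
(f) allowed
Total allowed: 5 of 6.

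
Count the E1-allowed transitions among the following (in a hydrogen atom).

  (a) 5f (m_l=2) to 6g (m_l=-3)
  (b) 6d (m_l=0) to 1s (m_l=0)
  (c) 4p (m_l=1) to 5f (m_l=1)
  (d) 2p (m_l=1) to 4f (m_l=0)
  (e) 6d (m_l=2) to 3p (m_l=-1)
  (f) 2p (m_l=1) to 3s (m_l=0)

(a) forbidden — Δm_l = -5 (E1 requires Δm_l = 0, ±1)
(b) forbidden — Δl = -2 (E1 requires Δl = ±1)
(c) forbidden — Δl = +2 (E1 requires Δl = ±1)
(d) forbidden — Δl = +2 (E1 requires Δl = ±1)
(e) forbidden — Δm_l = -3 (E1 requires Δm_l = 0, ±1)
(f) allowed
Total allowed: 1 of 6.

1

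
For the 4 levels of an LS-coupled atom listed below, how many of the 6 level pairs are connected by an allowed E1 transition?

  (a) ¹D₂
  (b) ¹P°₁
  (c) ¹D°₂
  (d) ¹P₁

(a)–(b): allowed.
(a)–(c): allowed.
(a)–(d): forbidden (parity).
(b)–(c): forbidden (parity).
(b)–(d): allowed.
(c)–(d): allowed.
Allowed pairs: 4 of 6.

4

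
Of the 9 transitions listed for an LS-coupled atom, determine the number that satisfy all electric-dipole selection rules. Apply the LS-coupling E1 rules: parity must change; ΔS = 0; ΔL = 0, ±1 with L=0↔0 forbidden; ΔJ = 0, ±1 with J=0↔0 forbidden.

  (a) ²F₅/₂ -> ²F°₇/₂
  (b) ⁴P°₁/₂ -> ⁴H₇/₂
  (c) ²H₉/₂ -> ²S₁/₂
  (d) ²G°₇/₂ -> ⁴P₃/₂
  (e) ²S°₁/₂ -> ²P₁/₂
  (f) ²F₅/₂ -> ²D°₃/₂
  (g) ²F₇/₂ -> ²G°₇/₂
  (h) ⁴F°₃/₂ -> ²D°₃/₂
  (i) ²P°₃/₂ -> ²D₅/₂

(a) allowed
(b) forbidden (ΔL, ΔJ fail)
(c) forbidden (parity, ΔL, ΔJ fail)
(d) forbidden (ΔS, ΔL, ΔJ fail)
(e) allowed
(f) allowed
(g) allowed
(h) forbidden (parity, ΔS fail)
(i) allowed
Total allowed: 5 of 9.

5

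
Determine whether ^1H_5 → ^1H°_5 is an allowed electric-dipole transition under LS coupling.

ΔJ = 0, ±1 (not J=0↔0): J: 5 → 5, ΔJ = +0 — ✓.
ΔL = 0, ±1 (not L=0↔0): L: 5 → 5, ΔL = +0 — ✓.
Parity must change: even → odd — ✓.
ΔS = 0: S: 0 → 0 — ✓.
All four E1 rules are satisfied.

allowed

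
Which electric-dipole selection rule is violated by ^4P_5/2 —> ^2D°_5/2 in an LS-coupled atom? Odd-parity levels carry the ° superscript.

Parity must change: even → odd — ✓.
ΔS = 0: S: 3/2 → 1/2 — ✗.
ΔL = 0, ±1 (not L=0↔0): L: 1 → 2, ΔL = +1 — ✓.
ΔJ = 0, ±1 (not J=0↔0): J: 5/2 → 5/2, ΔJ = +0 — ✓.

the ΔS = 0 rule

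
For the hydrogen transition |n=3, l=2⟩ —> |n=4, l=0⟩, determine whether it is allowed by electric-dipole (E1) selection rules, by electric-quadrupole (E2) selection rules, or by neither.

Δl = 0 − 2 = -2; l_i + l_f = 2.
E1 (Δl = ±1): not satisfied.
E2 (Δl = 0,±2, l_i+l_f ≥ 2): satisfied.

E2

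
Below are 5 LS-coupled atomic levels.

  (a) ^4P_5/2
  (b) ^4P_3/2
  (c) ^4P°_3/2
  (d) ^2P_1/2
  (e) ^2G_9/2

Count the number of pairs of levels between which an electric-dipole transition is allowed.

(a)–(b): forbidden (parity).
(a)–(c): allowed.
(a)–(d): forbidden (parity, ΔS, ΔJ).
(a)–(e): forbidden (parity, ΔS, ΔL, ΔJ).
(b)–(c): allowed.
(b)–(d): forbidden (parity, ΔS).
(b)–(e): forbidden (parity, ΔS, ΔL, ΔJ).
(c)–(d): forbidden (ΔS).
(c)–(e): forbidden (ΔS, ΔL, ΔJ).
(d)–(e): forbidden (parity, ΔL, ΔJ).
Allowed pairs: 2 of 10.

2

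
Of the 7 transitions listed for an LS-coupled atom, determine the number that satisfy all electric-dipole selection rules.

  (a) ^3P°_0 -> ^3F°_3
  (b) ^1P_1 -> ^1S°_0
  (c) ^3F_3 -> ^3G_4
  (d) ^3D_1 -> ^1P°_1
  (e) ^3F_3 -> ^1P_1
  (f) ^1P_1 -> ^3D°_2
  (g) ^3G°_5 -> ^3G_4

2

(a) forbidden (parity, ΔL, ΔJ fail)
(b) allowed
(c) forbidden (parity fails)
(d) forbidden (ΔS fails)
(e) forbidden (parity, ΔS, ΔL, ΔJ fail)
(f) forbidden (ΔS fails)
(g) allowed
Total allowed: 2 of 7.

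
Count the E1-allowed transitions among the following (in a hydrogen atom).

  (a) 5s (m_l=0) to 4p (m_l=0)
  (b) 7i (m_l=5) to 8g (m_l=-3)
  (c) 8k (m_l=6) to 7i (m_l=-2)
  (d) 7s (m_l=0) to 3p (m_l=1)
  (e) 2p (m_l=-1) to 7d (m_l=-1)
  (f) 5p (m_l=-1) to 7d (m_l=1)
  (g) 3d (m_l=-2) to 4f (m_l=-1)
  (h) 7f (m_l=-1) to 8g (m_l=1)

4

(a) allowed
(b) forbidden — Δl = -2 (E1 requires Δl = ±1); Δm_l = -8 (E1 requires Δm_l = 0, ±1)
(c) forbidden — Δm_l = -8 (E1 requires Δm_l = 0, ±1)
(d) allowed
(e) allowed
(f) forbidden — Δm_l = +2 (E1 requires Δm_l = 0, ±1)
(g) allowed
(h) forbidden — Δm_l = +2 (E1 requires Δm_l = 0, ±1)
Total allowed: 4 of 8.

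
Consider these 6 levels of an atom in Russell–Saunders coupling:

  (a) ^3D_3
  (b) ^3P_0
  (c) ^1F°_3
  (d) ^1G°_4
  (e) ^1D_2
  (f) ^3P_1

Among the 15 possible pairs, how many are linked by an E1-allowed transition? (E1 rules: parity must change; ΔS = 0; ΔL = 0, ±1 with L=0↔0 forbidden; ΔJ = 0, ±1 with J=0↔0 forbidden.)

1

(a)–(b): forbidden (parity, ΔJ).
(a)–(c): forbidden (ΔS).
(a)–(d): forbidden (ΔS, ΔL).
(a)–(e): forbidden (parity, ΔS).
(a)–(f): forbidden (parity, ΔJ).
(b)–(c): forbidden (ΔS, ΔL, ΔJ).
(b)–(d): forbidden (ΔS, ΔL, ΔJ).
(b)–(e): forbidden (parity, ΔS, ΔJ).
(b)–(f): forbidden (parity).
(c)–(d): forbidden (parity).
(c)–(e): allowed.
(c)–(f): forbidden (ΔS, ΔL, ΔJ).
(d)–(e): forbidden (ΔL, ΔJ).
(d)–(f): forbidden (ΔS, ΔL, ΔJ).
(e)–(f): forbidden (parity, ΔS).
Allowed pairs: 1 of 15.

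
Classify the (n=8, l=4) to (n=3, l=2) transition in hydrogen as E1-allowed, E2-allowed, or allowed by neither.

Δl = 2 − 4 = -2; l_i + l_f = 6.
E1 (Δl = ±1): not satisfied.
E2 (Δl = 0,±2, l_i+l_f ≥ 2): satisfied.

E2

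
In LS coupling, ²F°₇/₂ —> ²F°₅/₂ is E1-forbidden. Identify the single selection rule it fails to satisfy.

Parity must change: odd → odd — fails.
ΔS = 0: S: 1/2 → 1/2 — passes.
ΔL = 0, ±1 (not L=0↔0): L: 3 → 3, ΔL = +0 — passes.
ΔJ = 0, ±1 (not J=0↔0): J: 7/2 → 5/2, ΔJ = -1 — passes.

parity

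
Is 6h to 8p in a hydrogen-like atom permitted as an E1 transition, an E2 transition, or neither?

neither

Δl = 1 − 5 = -4; l_i + l_f = 6.
E1 (Δl = ±1): not satisfied.
E2 (Δl = 0,±2, l_i+l_f ≥ 2): not satisfied.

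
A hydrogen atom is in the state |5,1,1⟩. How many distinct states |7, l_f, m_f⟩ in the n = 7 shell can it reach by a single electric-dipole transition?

E1 requires Δl = ±1, so l_f ∈ {0, 2}; with 0 ≤ l_f ≤ n_f−1 = 6, the allowed l_f values are {0, 2}.
For l_f = 0: m_f ∈ {m_i−1, m_i, m_i+1} ∩ [−0, 0] = {0} → 1 state.
For l_f = 2: m_f ∈ {m_i−1, m_i, m_i+1} ∩ [−2, 2] = {0, 1, 2} → 3 states.
Total: 4.

4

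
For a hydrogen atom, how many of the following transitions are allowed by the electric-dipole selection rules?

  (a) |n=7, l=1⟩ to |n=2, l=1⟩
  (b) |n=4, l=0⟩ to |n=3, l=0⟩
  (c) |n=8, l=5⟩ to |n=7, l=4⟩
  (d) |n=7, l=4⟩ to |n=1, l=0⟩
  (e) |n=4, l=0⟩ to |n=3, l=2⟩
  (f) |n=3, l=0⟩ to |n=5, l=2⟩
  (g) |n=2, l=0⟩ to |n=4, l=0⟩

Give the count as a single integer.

(a) forbidden — Δl = +0 (E1 requires Δl = ±1)
(b) forbidden — Δl = +0 (E1 requires Δl = ±1)
(c) allowed
(d) forbidden — Δl = -4 (E1 requires Δl = ±1)
(e) forbidden — Δl = +2 (E1 requires Δl = ±1)
(f) forbidden — Δl = +2 (E1 requires Δl = ±1)
(g) forbidden — Δl = +0 (E1 requires Δl = ±1)
Total allowed: 1 of 7.

1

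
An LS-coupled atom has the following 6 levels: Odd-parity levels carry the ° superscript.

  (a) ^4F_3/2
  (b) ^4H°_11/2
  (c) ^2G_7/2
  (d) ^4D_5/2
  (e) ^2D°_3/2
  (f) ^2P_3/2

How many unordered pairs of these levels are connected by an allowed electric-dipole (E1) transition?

(a)–(b): forbidden (ΔL, ΔJ).
(a)–(c): forbidden (parity, ΔS, ΔJ).
(a)–(d): forbidden (parity).
(a)–(e): forbidden (ΔS).
(a)–(f): forbidden (parity, ΔS, ΔL).
(b)–(c): forbidden (ΔS, ΔJ).
(b)–(d): forbidden (ΔL, ΔJ).
(b)–(e): forbidden (parity, ΔS, ΔL, ΔJ).
(b)–(f): forbidden (ΔS, ΔL, ΔJ).
(c)–(d): forbidden (parity, ΔS, ΔL).
(c)–(e): forbidden (ΔL, ΔJ).
(c)–(f): forbidden (parity, ΔL, ΔJ).
(d)–(e): forbidden (ΔS).
(d)–(f): forbidden (parity, ΔS).
(e)–(f): allowed.
Allowed pairs: 1 of 15.

1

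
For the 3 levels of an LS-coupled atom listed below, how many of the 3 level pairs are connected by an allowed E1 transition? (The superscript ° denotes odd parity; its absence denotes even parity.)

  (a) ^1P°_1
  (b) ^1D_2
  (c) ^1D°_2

(a)–(b): allowed.
(a)–(c): forbidden (parity).
(b)–(c): allowed.
Allowed pairs: 2 of 3.

2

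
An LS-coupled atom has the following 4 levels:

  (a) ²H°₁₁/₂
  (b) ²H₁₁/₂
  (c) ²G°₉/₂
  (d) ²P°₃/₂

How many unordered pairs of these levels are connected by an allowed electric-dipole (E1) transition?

2

(a)–(b): allowed.
(a)–(c): forbidden (parity).
(a)–(d): forbidden (parity, ΔL, ΔJ).
(b)–(c): allowed.
(b)–(d): forbidden (ΔL, ΔJ).
(c)–(d): forbidden (parity, ΔL, ΔJ).
Allowed pairs: 2 of 6.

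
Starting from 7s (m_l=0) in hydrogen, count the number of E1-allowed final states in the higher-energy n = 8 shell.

3

E1 requires Δl = ±1, so l_f ∈ {-1, 1}; with 0 ≤ l_f ≤ n_f−1 = 7, the allowed l_f values are {1}.
For l_f = 1: m_f ∈ {m_i−1, m_i, m_i+1} ∩ [−1, 1] = {-1, 0, 1} → 3 states.
Total: 3.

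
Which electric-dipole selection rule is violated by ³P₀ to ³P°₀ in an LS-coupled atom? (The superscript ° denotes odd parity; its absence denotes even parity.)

the J=0 ↔ J=0 exclusion

Reading off the term symbols: S 1→1, L 1→1, J 0→0, parity even→odd.
ΔJ = 0, ±1 (not J=0↔0): J: 0 → 0, ΔJ = +0 — fails.
ΔL = 0, ±1 (not L=0↔0): L: 1 → 1, ΔL = +0 — passes.
Parity must change: even → odd — passes.
ΔS = 0: S: 1 → 1 — passes.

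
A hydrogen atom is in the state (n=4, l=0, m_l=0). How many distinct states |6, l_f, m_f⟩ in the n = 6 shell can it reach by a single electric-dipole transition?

3

E1 requires Δl = ±1, so l_f ∈ {-1, 1}; with 0 ≤ l_f ≤ n_f−1 = 5, the allowed l_f values are {1}.
For l_f = 1: m_f ∈ {m_i−1, m_i, m_i+1} ∩ [−1, 1] = {-1, 0, 1} → 3 states.
Total: 3.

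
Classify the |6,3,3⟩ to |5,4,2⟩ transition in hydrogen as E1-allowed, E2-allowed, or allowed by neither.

Δl = 4 − 3 = +1; l_i + l_f = 7.
Δm_l = -1.
E1 (Δl = ±1, |Δm_l| ≤ 1): satisfied.
E2 (Δl = 0,±2, l_i+l_f ≥ 2, |Δm_l| ≤ 2): not satisfied.

E1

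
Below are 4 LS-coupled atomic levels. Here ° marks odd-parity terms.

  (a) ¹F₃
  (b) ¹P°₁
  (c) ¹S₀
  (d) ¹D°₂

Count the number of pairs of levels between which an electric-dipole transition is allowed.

2

(a)–(b): forbidden (ΔL, ΔJ).
(a)–(c): forbidden (parity, ΔL, ΔJ).
(a)–(d): allowed.
(b)–(c): allowed.
(b)–(d): forbidden (parity).
(c)–(d): forbidden (ΔL, ΔJ).
Allowed pairs: 2 of 6.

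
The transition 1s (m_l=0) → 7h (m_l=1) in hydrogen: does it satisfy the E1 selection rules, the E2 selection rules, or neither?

Δl = 5 − 0 = +5; l_i + l_f = 5.
Δm_l = +1.
E1 (Δl = ±1, |Δm_l| ≤ 1): not satisfied.
E2 (Δl = 0,±2, l_i+l_f ≥ 2, |Δm_l| ≤ 2): not satisfied.

neither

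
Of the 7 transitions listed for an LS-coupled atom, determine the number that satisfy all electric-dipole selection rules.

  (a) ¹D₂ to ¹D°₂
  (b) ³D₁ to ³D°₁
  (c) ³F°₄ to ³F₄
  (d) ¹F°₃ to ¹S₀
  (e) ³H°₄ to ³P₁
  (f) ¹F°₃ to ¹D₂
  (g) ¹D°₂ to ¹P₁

5

(a) allowed
(b) allowed
(c) allowed
(d) forbidden (ΔL, ΔJ fail)
(e) forbidden (ΔL, ΔJ fail)
(f) allowed
(g) allowed
Total allowed: 5 of 7.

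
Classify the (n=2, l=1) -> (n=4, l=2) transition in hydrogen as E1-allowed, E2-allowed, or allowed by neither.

E1

Δl = 2 − 1 = +1; l_i + l_f = 3.
E1 (Δl = ±1): satisfied.
E2 (Δl = 0,±2, l_i+l_f ≥ 2): not satisfied.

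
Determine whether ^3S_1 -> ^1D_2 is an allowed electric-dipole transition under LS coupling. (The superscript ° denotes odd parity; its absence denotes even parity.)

forbidden

Initial level: S=1, L=0, J=1, parity even. Final level: S=0, L=2, J=2, parity even.
Parity must change: even → even — ✗.
ΔS = 0: S: 1 → 0 — ✗.
ΔL = 0, ±1 (not L=0↔0): L: 0 → 2, ΔL = +2 — ✗.
ΔJ = 0, ±1 (not J=0↔0): J: 1 → 2, ΔJ = +1 — ✓.
Rule(s) violated: parity, ΔS, ΔL.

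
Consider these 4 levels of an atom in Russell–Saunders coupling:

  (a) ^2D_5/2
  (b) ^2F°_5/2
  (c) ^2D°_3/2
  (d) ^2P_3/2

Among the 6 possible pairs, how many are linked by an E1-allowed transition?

3

(a)–(b): allowed.
(a)–(c): allowed.
(a)–(d): forbidden (parity).
(b)–(c): forbidden (parity).
(b)–(d): forbidden (ΔL).
(c)–(d): allowed.
Allowed pairs: 3 of 6.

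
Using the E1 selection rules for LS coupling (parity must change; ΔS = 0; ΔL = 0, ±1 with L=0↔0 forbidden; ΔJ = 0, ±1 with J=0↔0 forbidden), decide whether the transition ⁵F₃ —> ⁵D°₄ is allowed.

Reading off the term symbols: S 2→2, L 3→2, J 3→4, parity even→odd.
Parity must change: even → odd — ✓.
ΔS = 0: S: 2 → 2 — ✓.
ΔL = 0, ±1 (not L=0↔0): L: 3 → 2, ΔL = -1 — ✓.
ΔJ = 0, ±1 (not J=0↔0): J: 3 → 4, ΔJ = +1 — ✓.
All four E1 rules are satisfied.

allowed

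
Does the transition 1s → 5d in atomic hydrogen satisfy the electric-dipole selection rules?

Δl = 2 − 0 = +2; the E1 rule Δl = ±1 is violated.
The transition is electric-dipole forbidden.

forbidden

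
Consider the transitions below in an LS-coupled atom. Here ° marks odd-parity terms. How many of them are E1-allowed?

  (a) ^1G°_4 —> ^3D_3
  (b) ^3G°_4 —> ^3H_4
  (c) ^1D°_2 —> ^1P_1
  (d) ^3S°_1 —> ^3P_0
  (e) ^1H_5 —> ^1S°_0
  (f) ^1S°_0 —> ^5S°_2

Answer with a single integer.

(a) forbidden (ΔS, ΔL fail)
(b) allowed
(c) allowed
(d) allowed
(e) forbidden (ΔL, ΔJ fail)
(f) forbidden (parity, ΔS, ΔL, ΔJ fail)
Total allowed: 3 of 6.

3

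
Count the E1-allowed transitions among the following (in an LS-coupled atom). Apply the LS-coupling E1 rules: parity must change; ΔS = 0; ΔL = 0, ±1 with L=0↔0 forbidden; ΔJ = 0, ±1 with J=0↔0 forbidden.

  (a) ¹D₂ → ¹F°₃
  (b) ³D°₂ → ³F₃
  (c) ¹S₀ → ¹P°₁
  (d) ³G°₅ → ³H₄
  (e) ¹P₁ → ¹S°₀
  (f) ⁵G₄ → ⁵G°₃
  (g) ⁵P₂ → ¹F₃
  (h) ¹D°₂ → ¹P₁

7

(a) allowed
(b) allowed
(c) allowed
(d) allowed
(e) allowed
(f) allowed
(g) forbidden (parity, ΔS, ΔL fail)
(h) allowed
Total allowed: 7 of 8.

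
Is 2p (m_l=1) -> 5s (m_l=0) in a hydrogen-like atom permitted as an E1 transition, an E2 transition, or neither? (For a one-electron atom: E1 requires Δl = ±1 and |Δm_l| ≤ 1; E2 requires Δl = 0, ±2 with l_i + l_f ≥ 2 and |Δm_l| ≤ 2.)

Δl = 0 − 1 = -1; l_i + l_f = 1.
Δm_l = -1.
E1 (Δl = ±1, |Δm_l| ≤ 1): satisfied.
E2 (Δl = 0,±2, l_i+l_f ≥ 2, |Δm_l| ≤ 2): not satisfied.

E1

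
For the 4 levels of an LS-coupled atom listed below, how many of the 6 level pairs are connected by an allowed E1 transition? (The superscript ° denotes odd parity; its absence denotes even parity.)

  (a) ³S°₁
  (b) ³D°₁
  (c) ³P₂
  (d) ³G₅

2

(a)–(b): forbidden (parity, ΔL).
(a)–(c): allowed.
(a)–(d): forbidden (ΔL, ΔJ).
(b)–(c): allowed.
(b)–(d): forbidden (ΔL, ΔJ).
(c)–(d): forbidden (parity, ΔL, ΔJ).
Allowed pairs: 2 of 6.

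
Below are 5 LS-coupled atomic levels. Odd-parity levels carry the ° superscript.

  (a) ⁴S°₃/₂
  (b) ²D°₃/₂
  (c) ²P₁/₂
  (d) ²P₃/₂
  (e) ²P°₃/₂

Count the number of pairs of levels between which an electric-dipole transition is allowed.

(a)–(b): forbidden (parity, ΔS, ΔL).
(a)–(c): forbidden (ΔS).
(a)–(d): forbidden (ΔS).
(a)–(e): forbidden (parity, ΔS).
(b)–(c): allowed.
(b)–(d): allowed.
(b)–(e): forbidden (parity).
(c)–(d): forbidden (parity).
(c)–(e): allowed.
(d)–(e): allowed.
Allowed pairs: 4 of 10.

4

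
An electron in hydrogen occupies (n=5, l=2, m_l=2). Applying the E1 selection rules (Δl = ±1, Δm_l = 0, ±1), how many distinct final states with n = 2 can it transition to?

1

E1 requires Δl = ±1, so l_f ∈ {1, 3}; with 0 ≤ l_f ≤ n_f−1 = 1, the allowed l_f values are {1}.
For l_f = 1: m_f ∈ {m_i−1, m_i, m_i+1} ∩ [−1, 1] = {1} → 1 state.
Total: 1.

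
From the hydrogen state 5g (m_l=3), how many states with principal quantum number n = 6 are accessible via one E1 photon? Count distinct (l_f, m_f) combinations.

5

E1 requires Δl = ±1, so l_f ∈ {3, 5}; with 0 ≤ l_f ≤ n_f−1 = 5, the allowed l_f values are {3, 5}.
For l_f = 3: m_f ∈ {m_i−1, m_i, m_i+1} ∩ [−3, 3] = {2, 3} → 2 states.
For l_f = 5: m_f ∈ {m_i−1, m_i, m_i+1} ∩ [−5, 5] = {2, 3, 4} → 3 states.
Total: 5.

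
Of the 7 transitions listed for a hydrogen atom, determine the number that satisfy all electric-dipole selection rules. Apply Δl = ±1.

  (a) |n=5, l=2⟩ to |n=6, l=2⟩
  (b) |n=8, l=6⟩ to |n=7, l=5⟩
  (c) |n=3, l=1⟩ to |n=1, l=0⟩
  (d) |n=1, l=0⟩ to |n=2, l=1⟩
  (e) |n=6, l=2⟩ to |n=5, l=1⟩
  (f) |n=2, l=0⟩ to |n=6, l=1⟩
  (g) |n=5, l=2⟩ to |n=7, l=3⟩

6

(a) forbidden — Δl = +0 (E1 requires Δl = ±1)
(b) allowed
(c) allowed
(d) allowed
(e) allowed
(f) allowed
(g) allowed
Total allowed: 6 of 7.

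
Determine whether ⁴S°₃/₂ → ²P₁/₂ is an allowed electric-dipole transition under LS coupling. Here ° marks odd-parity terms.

forbidden

Reading off the term symbols: S 3/2→1/2, L 0→1, J 3/2→1/2, parity odd→even.
ΔJ = 0, ±1 (not J=0↔0): J: 3/2 → 1/2, ΔJ = -1 — passes.
ΔL = 0, ±1 (not L=0↔0): L: 0 → 1, ΔL = +1 — passes.
Parity must change: odd → even — passes.
ΔS = 0: S: 3/2 → 1/2 — fails.
Rule(s) violated: ΔS.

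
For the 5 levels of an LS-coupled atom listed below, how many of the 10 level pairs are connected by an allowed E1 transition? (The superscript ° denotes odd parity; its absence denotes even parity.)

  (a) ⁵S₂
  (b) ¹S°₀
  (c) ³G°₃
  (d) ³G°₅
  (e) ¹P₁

(a)–(b): forbidden (ΔS, ΔL, ΔJ).
(a)–(c): forbidden (ΔS, ΔL).
(a)–(d): forbidden (ΔS, ΔL, ΔJ).
(a)–(e): forbidden (parity, ΔS).
(b)–(c): forbidden (parity, ΔS, ΔL, ΔJ).
(b)–(d): forbidden (parity, ΔS, ΔL, ΔJ).
(b)–(e): allowed.
(c)–(d): forbidden (parity, ΔJ).
(c)–(e): forbidden (ΔS, ΔL, ΔJ).
(d)–(e): forbidden (ΔS, ΔL, ΔJ).
Allowed pairs: 1 of 10.

1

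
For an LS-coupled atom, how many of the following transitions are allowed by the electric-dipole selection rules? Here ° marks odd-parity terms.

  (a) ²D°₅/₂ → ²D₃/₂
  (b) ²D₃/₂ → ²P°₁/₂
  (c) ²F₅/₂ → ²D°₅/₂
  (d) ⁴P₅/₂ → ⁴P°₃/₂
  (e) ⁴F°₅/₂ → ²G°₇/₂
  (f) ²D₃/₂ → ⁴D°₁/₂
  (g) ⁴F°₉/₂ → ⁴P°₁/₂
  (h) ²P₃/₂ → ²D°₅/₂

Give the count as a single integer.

5

(a) allowed
(b) allowed
(c) allowed
(d) allowed
(e) forbidden (parity, ΔS fail)
(f) forbidden (ΔS fails)
(g) forbidden (parity, ΔL, ΔJ fail)
(h) allowed
Total allowed: 5 of 8.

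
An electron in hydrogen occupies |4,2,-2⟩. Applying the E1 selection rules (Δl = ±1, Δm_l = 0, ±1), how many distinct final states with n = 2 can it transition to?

1

E1 requires Δl = ±1, so l_f ∈ {1, 3}; with 0 ≤ l_f ≤ n_f−1 = 1, the allowed l_f values are {1}.
For l_f = 1: m_f ∈ {m_i−1, m_i, m_i+1} ∩ [−1, 1] = {-1} → 1 state.
Total: 1.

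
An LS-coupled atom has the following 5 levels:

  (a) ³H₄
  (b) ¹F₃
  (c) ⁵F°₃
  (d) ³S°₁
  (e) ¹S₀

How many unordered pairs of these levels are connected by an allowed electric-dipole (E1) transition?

(a)–(b): forbidden (parity, ΔS, ΔL).
(a)–(c): forbidden (ΔS, ΔL).
(a)–(d): forbidden (ΔL, ΔJ).
(a)–(e): forbidden (parity, ΔS, ΔL, ΔJ).
(b)–(c): forbidden (ΔS).
(b)–(d): forbidden (ΔS, ΔL, ΔJ).
(b)–(e): forbidden (parity, ΔL, ΔJ).
(c)–(d): forbidden (parity, ΔS, ΔL, ΔJ).
(c)–(e): forbidden (ΔS, ΔL, ΔJ).
(d)–(e): forbidden (ΔS, ΔL).
Allowed pairs: 0 of 10.

0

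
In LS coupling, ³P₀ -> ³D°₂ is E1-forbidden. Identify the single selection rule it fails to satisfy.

Reading off the term symbols: S 1→1, L 1→2, J 0→2, parity even→odd.
Parity must change: even → odd — satisfied.
ΔS = 0: S: 1 → 1 — satisfied.
ΔL = 0, ±1 (not L=0↔0): L: 1 → 2, ΔL = +1 — satisfied.
ΔJ = 0, ±1 (not J=0↔0): J: 0 → 2, ΔJ = +2 — violated.

the ΔJ = 0, ±1 rule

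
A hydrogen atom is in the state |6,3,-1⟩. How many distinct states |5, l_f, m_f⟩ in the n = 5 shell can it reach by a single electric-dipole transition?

E1 requires Δl = ±1, so l_f ∈ {2, 4}; with 0 ≤ l_f ≤ n_f−1 = 4, the allowed l_f values are {2, 4}.
For l_f = 2: m_f ∈ {m_i−1, m_i, m_i+1} ∩ [−2, 2] = {-2, -1, 0} → 3 states.
For l_f = 4: m_f ∈ {m_i−1, m_i, m_i+1} ∩ [−4, 4] = {-2, -1, 0} → 3 states.
Total: 6.

6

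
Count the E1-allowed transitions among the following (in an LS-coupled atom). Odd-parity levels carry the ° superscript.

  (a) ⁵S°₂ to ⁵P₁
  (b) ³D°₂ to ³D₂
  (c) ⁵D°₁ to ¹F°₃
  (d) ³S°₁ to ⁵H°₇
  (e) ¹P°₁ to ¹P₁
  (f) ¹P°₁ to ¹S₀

(a) allowed
(b) allowed
(c) forbidden (parity, ΔS, ΔJ fail)
(d) forbidden (parity, ΔS, ΔL, ΔJ fail)
(e) allowed
(f) allowed
Total allowed: 4 of 6.

4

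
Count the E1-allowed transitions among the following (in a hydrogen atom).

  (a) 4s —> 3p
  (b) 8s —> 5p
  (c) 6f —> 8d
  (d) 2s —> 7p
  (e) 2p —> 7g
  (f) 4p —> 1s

5

(a) allowed
(b) allowed
(c) allowed
(d) allowed
(e) forbidden — Δl = +3 (E1 requires Δl = ±1)
(f) allowed
Total allowed: 5 of 6.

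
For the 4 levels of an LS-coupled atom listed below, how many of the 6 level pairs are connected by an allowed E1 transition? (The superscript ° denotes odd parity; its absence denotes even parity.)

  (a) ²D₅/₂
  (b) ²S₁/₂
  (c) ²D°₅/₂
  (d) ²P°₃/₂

3

(a)–(b): forbidden (parity, ΔL, ΔJ).
(a)–(c): allowed.
(a)–(d): allowed.
(b)–(c): forbidden (ΔL, ΔJ).
(b)–(d): allowed.
(c)–(d): forbidden (parity).
Allowed pairs: 3 of 6.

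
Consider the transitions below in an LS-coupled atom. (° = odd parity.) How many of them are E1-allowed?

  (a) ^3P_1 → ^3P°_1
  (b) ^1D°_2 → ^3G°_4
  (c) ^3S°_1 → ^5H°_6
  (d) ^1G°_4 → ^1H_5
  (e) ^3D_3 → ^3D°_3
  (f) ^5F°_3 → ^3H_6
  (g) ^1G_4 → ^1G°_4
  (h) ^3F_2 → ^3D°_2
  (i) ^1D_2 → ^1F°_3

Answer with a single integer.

6

(a) allowed
(b) forbidden (parity, ΔS, ΔL, ΔJ fail)
(c) forbidden (parity, ΔS, ΔL, ΔJ fail)
(d) allowed
(e) allowed
(f) forbidden (ΔS, ΔL, ΔJ fail)
(g) allowed
(h) allowed
(i) allowed
Total allowed: 6 of 9.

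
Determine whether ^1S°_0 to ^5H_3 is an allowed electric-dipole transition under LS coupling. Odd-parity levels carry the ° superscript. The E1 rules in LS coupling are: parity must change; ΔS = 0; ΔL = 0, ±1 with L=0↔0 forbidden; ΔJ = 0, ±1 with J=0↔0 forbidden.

forbidden

Parity must change: odd → even — ok.
ΔS = 0: S: 0 → 2 — fails.
ΔL = 0, ±1 (not L=0↔0): L: 0 → 5, ΔL = +5 — fails.
ΔJ = 0, ±1 (not J=0↔0): J: 0 → 3, ΔJ = +3 — fails.
Rule(s) violated: ΔS, ΔL, ΔJ.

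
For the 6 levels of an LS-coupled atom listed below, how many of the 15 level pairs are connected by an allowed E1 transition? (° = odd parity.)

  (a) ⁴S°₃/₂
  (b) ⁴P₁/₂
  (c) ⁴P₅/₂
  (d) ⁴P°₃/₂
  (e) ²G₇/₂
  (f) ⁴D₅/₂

(a)–(b): allowed.
(a)–(c): allowed.
(a)–(d): forbidden (parity).
(a)–(e): forbidden (ΔS, ΔL, ΔJ).
(a)–(f): forbidden (ΔL).
(b)–(c): forbidden (parity, ΔJ).
(b)–(d): allowed.
(b)–(e): forbidden (parity, ΔS, ΔL, ΔJ).
(b)–(f): forbidden (parity, ΔJ).
(c)–(d): allowed.
(c)–(e): forbidden (parity, ΔS, ΔL).
(c)–(f): forbidden (parity).
(d)–(e): forbidden (ΔS, ΔL, ΔJ).
(d)–(f): allowed.
(e)–(f): forbidden (parity, ΔS, ΔL).
Allowed pairs: 5 of 15.

5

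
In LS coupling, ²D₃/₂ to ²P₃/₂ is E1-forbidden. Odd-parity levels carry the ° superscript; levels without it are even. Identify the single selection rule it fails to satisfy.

Reading off the term symbols: S 1/2→1/2, L 2→1, J 3/2→3/2, parity even→even.
Parity must change: even → even — fails.
ΔS = 0: S: 1/2 → 1/2 — passes.
ΔL = 0, ±1 (not L=0↔0): L: 2 → 1, ΔL = -1 — passes.
ΔJ = 0, ±1 (not J=0↔0): J: 3/2 → 3/2, ΔJ = +0 — passes.

parity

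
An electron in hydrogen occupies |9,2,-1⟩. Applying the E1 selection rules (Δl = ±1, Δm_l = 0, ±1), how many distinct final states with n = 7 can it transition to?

E1 requires Δl = ±1, so l_f ∈ {1, 3}; with 0 ≤ l_f ≤ n_f−1 = 6, the allowed l_f values are {1, 3}.
For l_f = 1: m_f ∈ {m_i−1, m_i, m_i+1} ∩ [−1, 1] = {-1, 0} → 2 states.
For l_f = 3: m_f ∈ {m_i−1, m_i, m_i+1} ∩ [−3, 3] = {-2, -1, 0} → 3 states.
Total: 5.

5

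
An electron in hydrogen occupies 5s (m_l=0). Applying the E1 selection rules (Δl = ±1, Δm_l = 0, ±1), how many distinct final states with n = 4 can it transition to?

E1 requires Δl = ±1, so l_f ∈ {-1, 1}; with 0 ≤ l_f ≤ n_f−1 = 3, the allowed l_f values are {1}.
For l_f = 1: m_f ∈ {m_i−1, m_i, m_i+1} ∩ [−1, 1] = {-1, 0, 1} → 3 states.
Total: 3.

3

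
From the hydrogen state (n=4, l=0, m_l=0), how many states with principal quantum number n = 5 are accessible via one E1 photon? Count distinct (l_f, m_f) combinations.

3

E1 requires Δl = ±1, so l_f ∈ {-1, 1}; with 0 ≤ l_f ≤ n_f−1 = 4, the allowed l_f values are {1}.
For l_f = 1: m_f ∈ {m_i−1, m_i, m_i+1} ∩ [−1, 1] = {-1, 0, 1} → 3 states.
Total: 3.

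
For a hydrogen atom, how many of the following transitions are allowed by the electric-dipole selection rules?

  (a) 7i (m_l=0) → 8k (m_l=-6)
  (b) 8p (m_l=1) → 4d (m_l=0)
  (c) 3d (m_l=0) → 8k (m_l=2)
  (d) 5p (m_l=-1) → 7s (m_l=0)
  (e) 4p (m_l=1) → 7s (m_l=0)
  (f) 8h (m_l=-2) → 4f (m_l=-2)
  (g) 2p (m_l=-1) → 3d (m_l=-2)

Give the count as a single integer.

(a) forbidden — Δm_l = -6 (E1 requires Δm_l = 0, ±1)
(b) allowed
(c) forbidden — Δl = +5 (E1 requires Δl = ±1); Δm_l = +2 (E1 requires Δm_l = 0, ±1)
(d) allowed
(e) allowed
(f) forbidden — Δl = -2 (E1 requires Δl = ±1)
(g) allowed
Total allowed: 4 of 7.

4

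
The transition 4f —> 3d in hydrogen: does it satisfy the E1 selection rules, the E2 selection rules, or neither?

E1

Δl = 2 − 3 = -1; l_i + l_f = 5.
E1 (Δl = ±1): satisfied.
E2 (Δl = 0,±2, l_i+l_f ≥ 2): not satisfied.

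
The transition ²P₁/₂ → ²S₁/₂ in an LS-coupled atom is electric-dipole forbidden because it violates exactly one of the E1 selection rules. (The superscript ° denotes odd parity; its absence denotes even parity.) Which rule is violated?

Parity must change: even → even — ✗.
ΔS = 0: S: 1/2 → 1/2 — ✓.
ΔL = 0, ±1 (not L=0↔0): L: 1 → 0, ΔL = -1 — ✓.
ΔJ = 0, ±1 (not J=0↔0): J: 1/2 → 1/2, ΔJ = +0 — ✓.

parity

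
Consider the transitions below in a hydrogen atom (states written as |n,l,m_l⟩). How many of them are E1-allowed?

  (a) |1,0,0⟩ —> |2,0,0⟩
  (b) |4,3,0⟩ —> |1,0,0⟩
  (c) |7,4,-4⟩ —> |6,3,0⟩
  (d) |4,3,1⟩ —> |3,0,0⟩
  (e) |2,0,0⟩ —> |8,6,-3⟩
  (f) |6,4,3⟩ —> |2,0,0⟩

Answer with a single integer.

0

(a) forbidden — Δl = +0 (E1 requires Δl = ±1)
(b) forbidden — Δl = -3 (E1 requires Δl = ±1)
(c) forbidden — Δm_l = +4 (E1 requires Δm_l = 0, ±1)
(d) forbidden — Δl = -3 (E1 requires Δl = ±1)
(e) forbidden — Δl = +6 (E1 requires Δl = ±1); Δm_l = -3 (E1 requires Δm_l = 0, ±1)
(f) forbidden — Δl = -4 (E1 requires Δl = ±1); Δm_l = -3 (E1 requires Δm_l = 0, ±1)
Total allowed: 0 of 6.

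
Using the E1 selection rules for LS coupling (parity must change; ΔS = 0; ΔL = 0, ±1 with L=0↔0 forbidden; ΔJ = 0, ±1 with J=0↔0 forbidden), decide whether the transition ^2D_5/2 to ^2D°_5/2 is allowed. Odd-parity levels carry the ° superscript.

Reading off the term symbols: S 1/2→1/2, L 2→2, J 5/2→5/2, parity even→odd.
ΔL = 0, ±1 (not L=0↔0): L: 2 → 2, ΔL = +0 — satisfied.
ΔJ = 0, ±1 (not J=0↔0): J: 5/2 → 5/2, ΔJ = +0 — satisfied.
Parity must change: even → odd — satisfied.
ΔS = 0: S: 1/2 → 1/2 — satisfied.
All four E1 rules are satisfied.

allowed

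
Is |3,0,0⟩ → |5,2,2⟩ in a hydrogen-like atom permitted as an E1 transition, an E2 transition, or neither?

Δl = 2 − 0 = +2; l_i + l_f = 2.
Δm_l = +2.
E1 (Δl = ±1, |Δm_l| ≤ 1): not satisfied.
E2 (Δl = 0,±2, l_i+l_f ≥ 2, |Δm_l| ≤ 2): satisfied.

E2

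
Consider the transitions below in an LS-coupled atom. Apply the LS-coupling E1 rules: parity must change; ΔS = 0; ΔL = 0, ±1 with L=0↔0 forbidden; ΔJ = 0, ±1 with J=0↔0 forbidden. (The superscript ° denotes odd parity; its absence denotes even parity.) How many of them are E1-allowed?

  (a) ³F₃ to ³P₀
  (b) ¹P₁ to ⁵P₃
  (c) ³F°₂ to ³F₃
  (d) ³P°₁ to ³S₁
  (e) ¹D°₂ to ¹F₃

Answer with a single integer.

3

(a) forbidden (parity, ΔL, ΔJ fail)
(b) forbidden (parity, ΔS, ΔJ fail)
(c) allowed
(d) allowed
(e) allowed
Total allowed: 3 of 5.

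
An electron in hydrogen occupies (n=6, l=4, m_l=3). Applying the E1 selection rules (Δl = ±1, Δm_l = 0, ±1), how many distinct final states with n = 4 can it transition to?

2

E1 requires Δl = ±1, so l_f ∈ {3, 5}; with 0 ≤ l_f ≤ n_f−1 = 3, the allowed l_f values are {3}.
For l_f = 3: m_f ∈ {m_i−1, m_i, m_i+1} ∩ [−3, 3] = {2, 3} → 2 states.
Total: 2.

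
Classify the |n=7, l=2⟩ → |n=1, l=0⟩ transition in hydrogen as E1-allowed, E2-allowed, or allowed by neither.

Δl = 0 − 2 = -2; l_i + l_f = 2.
E1 (Δl = ±1): not satisfied.
E2 (Δl = 0,±2, l_i+l_f ≥ 2): satisfied.

E2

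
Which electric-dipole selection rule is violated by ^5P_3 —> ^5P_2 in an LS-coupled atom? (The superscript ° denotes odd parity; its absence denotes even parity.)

parity

Initial level: S=2, L=1, J=3, parity even. Final level: S=2, L=1, J=2, parity even.
Parity must change: even → even — fails.
ΔS = 0: S: 2 → 2 — passes.
ΔL = 0, ±1 (not L=0↔0): L: 1 → 1, ΔL = +0 — passes.
ΔJ = 0, ±1 (not J=0↔0): J: 3 → 2, ΔJ = -1 — passes.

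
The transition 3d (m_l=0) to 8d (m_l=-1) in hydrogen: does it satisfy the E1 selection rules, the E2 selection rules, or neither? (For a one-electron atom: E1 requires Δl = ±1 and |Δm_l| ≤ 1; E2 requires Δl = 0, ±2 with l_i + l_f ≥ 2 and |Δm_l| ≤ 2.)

E2

Δl = 2 − 2 = +0; l_i + l_f = 4.
Δm_l = -1.
E1 (Δl = ±1, |Δm_l| ≤ 1): not satisfied.
E2 (Δl = 0,±2, l_i+l_f ≥ 2, |Δm_l| ≤ 2): satisfied.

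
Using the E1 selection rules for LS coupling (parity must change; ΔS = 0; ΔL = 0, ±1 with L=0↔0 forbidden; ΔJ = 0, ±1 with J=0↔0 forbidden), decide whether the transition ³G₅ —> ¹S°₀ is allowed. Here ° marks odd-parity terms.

forbidden

Parity must change: even → odd — ok.
ΔS = 0: S: 1 → 0 — fails.
ΔL = 0, ±1 (not L=0↔0): L: 4 → 0, ΔL = -4 — fails.
ΔJ = 0, ±1 (not J=0↔0): J: 5 → 0, ΔJ = -5 — fails.
Rule(s) violated: ΔS, ΔL, ΔJ.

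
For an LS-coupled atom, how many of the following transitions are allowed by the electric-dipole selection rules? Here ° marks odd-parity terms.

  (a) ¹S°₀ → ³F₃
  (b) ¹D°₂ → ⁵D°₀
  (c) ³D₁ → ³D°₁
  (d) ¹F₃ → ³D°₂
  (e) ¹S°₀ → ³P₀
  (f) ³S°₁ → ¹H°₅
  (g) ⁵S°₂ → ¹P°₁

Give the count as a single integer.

1

(a) forbidden (ΔS, ΔL, ΔJ fail)
(b) forbidden (parity, ΔS, ΔJ fail)
(c) allowed
(d) forbidden (ΔS fails)
(e) forbidden (ΔS, ΔJ fail)
(f) forbidden (parity, ΔS, ΔL, ΔJ fail)
(g) forbidden (parity, ΔS fail)
Total allowed: 1 of 7.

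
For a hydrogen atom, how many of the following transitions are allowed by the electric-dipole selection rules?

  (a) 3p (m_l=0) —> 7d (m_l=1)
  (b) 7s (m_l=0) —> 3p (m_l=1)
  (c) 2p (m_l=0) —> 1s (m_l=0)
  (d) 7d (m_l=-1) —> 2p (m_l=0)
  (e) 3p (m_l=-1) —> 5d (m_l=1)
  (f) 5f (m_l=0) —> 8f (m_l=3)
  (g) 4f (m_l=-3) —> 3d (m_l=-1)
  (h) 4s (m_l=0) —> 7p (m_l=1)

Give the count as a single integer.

5

(a) allowed
(b) allowed
(c) allowed
(d) allowed
(e) forbidden — Δm_l = +2 (E1 requires Δm_l = 0, ±1)
(f) forbidden — Δl = +0 (E1 requires Δl = ±1); Δm_l = +3 (E1 requires Δm_l = 0, ±1)
(g) forbidden — Δm_l = +2 (E1 requires Δm_l = 0, ±1)
(h) allowed
Total allowed: 5 of 8.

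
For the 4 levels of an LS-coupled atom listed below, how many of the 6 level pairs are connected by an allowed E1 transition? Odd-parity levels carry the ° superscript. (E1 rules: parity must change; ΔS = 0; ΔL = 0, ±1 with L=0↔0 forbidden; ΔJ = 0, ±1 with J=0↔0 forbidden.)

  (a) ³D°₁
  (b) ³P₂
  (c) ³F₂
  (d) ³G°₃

(a)–(b): allowed.
(a)–(c): allowed.
(a)–(d): forbidden (parity, ΔL, ΔJ).
(b)–(c): forbidden (parity, ΔL).
(b)–(d): forbidden (ΔL).
(c)–(d): allowed.
Allowed pairs: 3 of 6.

3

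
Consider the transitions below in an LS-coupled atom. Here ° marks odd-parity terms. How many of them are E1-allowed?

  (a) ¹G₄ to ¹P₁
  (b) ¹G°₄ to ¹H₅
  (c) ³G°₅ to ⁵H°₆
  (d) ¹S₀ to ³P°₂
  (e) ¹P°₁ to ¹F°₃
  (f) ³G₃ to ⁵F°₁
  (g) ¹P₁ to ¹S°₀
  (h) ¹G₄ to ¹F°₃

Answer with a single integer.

(a) forbidden (parity, ΔL, ΔJ fail)
(b) allowed
(c) forbidden (parity, ΔS fail)
(d) forbidden (ΔS, ΔJ fail)
(e) forbidden (parity, ΔL, ΔJ fail)
(f) forbidden (ΔS, ΔJ fail)
(g) allowed
(h) allowed
Total allowed: 3 of 8.

3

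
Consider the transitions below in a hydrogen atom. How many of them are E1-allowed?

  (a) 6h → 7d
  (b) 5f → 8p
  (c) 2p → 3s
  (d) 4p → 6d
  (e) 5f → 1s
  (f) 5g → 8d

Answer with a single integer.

2

(a) forbidden — Δl = -3 (E1 requires Δl = ±1)
(b) forbidden — Δl = -2 (E1 requires Δl = ±1)
(c) allowed
(d) allowed
(e) forbidden — Δl = -3 (E1 requires Δl = ±1)
(f) forbidden — Δl = -2 (E1 requires Δl = ±1)
Total allowed: 2 of 6.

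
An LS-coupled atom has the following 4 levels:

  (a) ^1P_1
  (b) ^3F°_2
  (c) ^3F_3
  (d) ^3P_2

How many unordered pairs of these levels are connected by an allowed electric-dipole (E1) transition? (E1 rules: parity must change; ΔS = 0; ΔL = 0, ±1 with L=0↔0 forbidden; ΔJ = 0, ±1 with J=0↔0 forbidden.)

(a)–(b): forbidden (ΔS, ΔL).
(a)–(c): forbidden (parity, ΔS, ΔL, ΔJ).
(a)–(d): forbidden (parity, ΔS).
(b)–(c): allowed.
(b)–(d): forbidden (ΔL).
(c)–(d): forbidden (parity, ΔL).
Allowed pairs: 1 of 6.

1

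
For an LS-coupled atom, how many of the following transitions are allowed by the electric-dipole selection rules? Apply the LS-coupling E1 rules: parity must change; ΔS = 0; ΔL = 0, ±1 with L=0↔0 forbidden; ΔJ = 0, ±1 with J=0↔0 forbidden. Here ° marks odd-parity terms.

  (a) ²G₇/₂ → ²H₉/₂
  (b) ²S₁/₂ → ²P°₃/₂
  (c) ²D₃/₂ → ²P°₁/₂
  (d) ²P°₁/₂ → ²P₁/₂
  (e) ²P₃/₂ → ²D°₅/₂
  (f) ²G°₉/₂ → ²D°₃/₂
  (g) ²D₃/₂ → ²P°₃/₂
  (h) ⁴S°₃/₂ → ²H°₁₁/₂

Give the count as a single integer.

5

(a) forbidden (parity fails)
(b) allowed
(c) allowed
(d) allowed
(e) allowed
(f) forbidden (parity, ΔL, ΔJ fail)
(g) allowed
(h) forbidden (parity, ΔS, ΔL, ΔJ fail)
Total allowed: 5 of 8.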